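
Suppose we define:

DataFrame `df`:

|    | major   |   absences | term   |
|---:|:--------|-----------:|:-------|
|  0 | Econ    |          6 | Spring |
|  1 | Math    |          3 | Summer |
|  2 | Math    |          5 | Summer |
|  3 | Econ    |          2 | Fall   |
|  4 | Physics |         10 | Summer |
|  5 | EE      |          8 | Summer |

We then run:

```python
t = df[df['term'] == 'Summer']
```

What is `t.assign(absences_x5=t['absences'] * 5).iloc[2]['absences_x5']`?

50

filter rows where term == 'Summer':
     major  absences    term
1     Math         3  Summer
2     Math         5  Summer
4  Physics        10  Summer
5       EE         8  Summer
add column absences_x5 = t['absences'] * 5:
     major  absences    term  absences_x5
1     Math         3  Summer           15
2     Math         5  Summer           25
4  Physics        10  Summer           50
5       EE         8  Summer           40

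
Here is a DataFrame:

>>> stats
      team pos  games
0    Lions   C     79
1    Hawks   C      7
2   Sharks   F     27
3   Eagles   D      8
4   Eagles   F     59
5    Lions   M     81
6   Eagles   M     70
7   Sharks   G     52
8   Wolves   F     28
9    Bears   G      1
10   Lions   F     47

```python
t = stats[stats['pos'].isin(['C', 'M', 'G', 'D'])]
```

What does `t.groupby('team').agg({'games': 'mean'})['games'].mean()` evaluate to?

35.8

filter rows where pos in ['C', 'M', 'G', 'D']:
     team pos  games
0   Lions   C     79
1   Hawks   C      7
3  Eagles   D      8
5   Lions   M     81
6  Eagles   M     70
7  Sharks   G     52
9   Bears   G      1
group by team, mean of games:
        games
team         
Bears     1.0
Eagles   39.0
Hawks     7.0
Lions    80.0
Sharks   52.0
mean of column 'games' → 35.8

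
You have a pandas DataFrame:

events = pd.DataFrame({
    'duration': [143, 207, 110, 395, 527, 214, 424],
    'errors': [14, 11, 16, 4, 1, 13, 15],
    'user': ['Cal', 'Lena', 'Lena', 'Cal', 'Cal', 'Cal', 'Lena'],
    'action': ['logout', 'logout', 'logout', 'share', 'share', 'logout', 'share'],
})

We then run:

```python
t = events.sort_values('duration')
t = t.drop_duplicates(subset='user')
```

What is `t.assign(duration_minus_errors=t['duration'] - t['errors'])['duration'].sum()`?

253

sort by duration:
   duration  errors  user  action
2       110      16  Lena  logout
0       143      14   Cal  logout
1       207      11  Lena  logout
5       214      13   Cal  logout
3       395       4   Cal   share
6       424      15  Lena   share
4       527       1   Cal   share
drop duplicate user (keep=first):
   duration  errors  user  action
2       110      16  Lena  logout
0       143      14   Cal  logout
add column duration_minus_errors = t['duration'] - t['errors']:
   duration  errors  user  action  duration_minus_errors
2       110      16  Lena  logout                     94
0       143      14   Cal  logout                    129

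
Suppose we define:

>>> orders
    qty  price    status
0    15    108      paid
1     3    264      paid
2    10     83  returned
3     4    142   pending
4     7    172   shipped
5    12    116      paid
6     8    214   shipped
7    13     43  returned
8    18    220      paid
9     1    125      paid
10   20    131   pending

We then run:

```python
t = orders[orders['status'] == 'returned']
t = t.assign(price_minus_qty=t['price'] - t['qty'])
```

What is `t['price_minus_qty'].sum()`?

filter rows where status == 'returned':
   qty  price    status
2   10     83  returned
7   13     43  returned
add column price_minus_qty = t['price'] - t['qty']:
   qty  price    status  price_minus_qty
2   10     83  returned               73
7   13     43  returned               30
Taking the sum of column 'price_minus_qty' gives 103.

103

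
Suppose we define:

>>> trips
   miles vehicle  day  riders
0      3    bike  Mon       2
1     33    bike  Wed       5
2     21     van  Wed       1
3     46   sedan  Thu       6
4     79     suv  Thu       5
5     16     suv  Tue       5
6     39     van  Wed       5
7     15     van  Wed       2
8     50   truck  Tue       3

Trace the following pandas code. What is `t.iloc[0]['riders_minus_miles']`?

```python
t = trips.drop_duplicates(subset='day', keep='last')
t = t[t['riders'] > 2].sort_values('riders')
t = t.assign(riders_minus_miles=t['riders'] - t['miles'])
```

-47

drop duplicate day (keep=last):
   miles vehicle  day  riders
0      3    bike  Mon       2
4     79     suv  Thu       5
7     15     van  Wed       2
8     50   truck  Tue       3
filter rows where riders > 2:
   miles vehicle  day  riders
4     79     suv  Thu       5
8     50   truck  Tue       3
sort by riders:
   miles vehicle  day  riders
8     50   truck  Tue       3
4     79     suv  Thu       5
add column riders_minus_miles = t['riders'] - t['miles']:
   miles vehicle  day  riders  riders_minus_miles
8     50   truck  Tue       3                 -47
4     79     suv  Thu       5                 -74
The value at position 0, column 'riders_minus_miles' is -47.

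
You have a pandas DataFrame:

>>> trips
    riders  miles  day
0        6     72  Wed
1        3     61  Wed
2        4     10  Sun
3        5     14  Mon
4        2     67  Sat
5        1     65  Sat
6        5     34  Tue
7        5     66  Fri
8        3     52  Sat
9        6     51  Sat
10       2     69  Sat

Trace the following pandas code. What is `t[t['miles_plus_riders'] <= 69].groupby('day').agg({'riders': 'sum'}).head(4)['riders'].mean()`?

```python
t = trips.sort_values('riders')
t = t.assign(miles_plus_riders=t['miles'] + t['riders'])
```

sort by riders:
    riders  miles  day
5        1     65  Sat
4        2     67  Sat
10       2     69  Sat
1        3     61  Wed
8        3     52  Sat
2        4     10  Sun
3        5     14  Mon
6        5     34  Tue
7        5     66  Fri
0        6     72  Wed
9        6     51  Sat
add column miles_plus_riders = t['miles'] + t['riders']:
    riders  miles  day  miles_plus_riders
5        1     65  Sat                 66
4        2     67  Sat                 69
10       2     69  Sat                 71
1        3     61  Wed                 64
8        3     52  Sat                 55
2        4     10  Sun                 14
3        5     14  Mon                 19
6        5     34  Tue                 39
7        5     66  Fri                 71
0        6     72  Wed                 78
9        6     51  Sat                 57
filter rows where miles_plus_riders <= 69:
   riders  miles  day  miles_plus_riders
5       1     65  Sat                 66
4       2     67  Sat                 69
1       3     61  Wed                 64
8       3     52  Sat                 55
2       4     10  Sun                 14
3       5     14  Mon                 19
6       5     34  Tue                 39
9       6     51  Sat                 57
group by day, sum of riders:
     riders
day        
Mon       5
Sat      12
Sun       4
Tue       5
Wed       3
take first 4 rows:
     riders
day        
Mon       5
Sat      12
Sun       4
Tue       5
Then the mean of column 'riders': 6.5

6.5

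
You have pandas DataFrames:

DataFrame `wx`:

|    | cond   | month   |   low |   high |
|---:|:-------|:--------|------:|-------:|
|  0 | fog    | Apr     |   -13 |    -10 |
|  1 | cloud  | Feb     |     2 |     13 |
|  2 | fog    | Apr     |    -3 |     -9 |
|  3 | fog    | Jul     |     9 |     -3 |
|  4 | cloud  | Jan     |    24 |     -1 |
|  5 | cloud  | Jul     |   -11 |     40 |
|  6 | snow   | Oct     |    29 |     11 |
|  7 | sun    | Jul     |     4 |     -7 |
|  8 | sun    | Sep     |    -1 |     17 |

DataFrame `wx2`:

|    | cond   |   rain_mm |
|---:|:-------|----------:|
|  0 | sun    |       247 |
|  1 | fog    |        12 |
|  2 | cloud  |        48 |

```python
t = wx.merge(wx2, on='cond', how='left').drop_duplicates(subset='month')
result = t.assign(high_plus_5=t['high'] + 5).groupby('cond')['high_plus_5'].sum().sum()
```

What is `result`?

merge on 'cond' (how='left') → 9 rows:
    cond month  low  high  rain_mm
0    fog   Apr  -13   -10     12.0
1  cloud   Feb    2    13     48.0
2    fog   Apr   -3    -9     12.0
3    fog   Jul    9    -3     12.0
4  cloud   Jan   24    -1     48.0
5  cloud   Jul  -11    40     48.0
6   snow   Oct   29    11      NaN
7    sun   Jul    4    -7    247.0
8    sun   Sep   -1    17    247.0
drop duplicate month (keep=first):
    cond month  low  high  rain_mm
0    fog   Apr  -13   -10     12.0
1  cloud   Feb    2    13     48.0
3    fog   Jul    9    -3     12.0
4  cloud   Jan   24    -1     48.0
6   snow   Oct   29    11      NaN
8    sun   Sep   -1    17    247.0
add column high_plus_5 = t['high'] + 5:
    cond month  low  high  rain_mm  high_plus_5
0    fog   Apr  -13   -10     12.0           -5
1  cloud   Feb    2    13     48.0           18
3    fog   Jul    9    -3     12.0            2
4  cloud   Jan   24    -1     48.0            4
6   snow   Oct   29    11      NaN           16
8    sun   Sep   -1    17    247.0           22
group by cond, sum of high_plus_5:
cond
cloud    22
fog      -3
snow     16
sun      22
Name: high_plus_5, dtype: int64
So sum() = 57.

57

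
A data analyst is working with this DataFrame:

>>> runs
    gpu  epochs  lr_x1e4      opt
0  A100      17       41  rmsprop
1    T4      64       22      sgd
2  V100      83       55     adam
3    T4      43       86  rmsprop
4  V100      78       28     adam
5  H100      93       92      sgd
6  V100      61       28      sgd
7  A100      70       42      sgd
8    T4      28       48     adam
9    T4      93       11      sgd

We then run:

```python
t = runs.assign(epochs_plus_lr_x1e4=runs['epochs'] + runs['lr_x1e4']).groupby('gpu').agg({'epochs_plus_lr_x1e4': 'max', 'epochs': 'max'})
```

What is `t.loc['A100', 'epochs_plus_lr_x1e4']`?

112

add column epochs_plus_lr_x1e4 = runs['epochs'] + runs['lr_x1e4']:
    gpu  epochs  lr_x1e4      opt  epochs_plus_lr_x1e4
0  A100      17       41  rmsprop                   58
1    T4      64       22      sgd                   86
2  V100      83       55     adam                  138
3    T4      43       86  rmsprop                  129
4  V100      78       28     adam                  106
5  H100      93       92      sgd                  185
6  V100      61       28      sgd                   89
7  A100      70       42      sgd                  112
8    T4      28       48     adam                   76
9    T4      93       11      sgd                  104
group by gpu: max(epochs_plus_lr_x1e4), max(epochs):
      epochs_plus_lr_x1e4  epochs
gpu                              
A100                  112      70
H100                  185      93
T4                    129      93
V100                  138      83
Reading off the value at row 'A100', column 'epochs_plus_lr_x1e4', we get 112.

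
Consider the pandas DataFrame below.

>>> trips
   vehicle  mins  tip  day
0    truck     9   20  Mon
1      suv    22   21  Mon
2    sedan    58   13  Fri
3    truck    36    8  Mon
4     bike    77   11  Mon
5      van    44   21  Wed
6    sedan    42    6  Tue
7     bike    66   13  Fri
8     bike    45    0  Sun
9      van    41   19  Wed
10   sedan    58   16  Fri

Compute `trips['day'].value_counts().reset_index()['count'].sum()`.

11

value_counts of day:
day
Mon    4
Fri    3
Wed    2
Tue    1
Sun    1
Name: count, dtype: int64
reset_index():
   day  count
0  Mon      4
1  Fri      3
2  Wed      2
3  Tue      1
4  Sun      1
The sum of column 'count' is 11.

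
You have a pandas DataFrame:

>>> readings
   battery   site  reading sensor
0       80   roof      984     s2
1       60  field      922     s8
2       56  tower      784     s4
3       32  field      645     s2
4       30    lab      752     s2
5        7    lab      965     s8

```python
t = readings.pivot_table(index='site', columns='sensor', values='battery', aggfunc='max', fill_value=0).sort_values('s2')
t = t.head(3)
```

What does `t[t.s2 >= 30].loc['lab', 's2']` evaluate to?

30

pivot: rows=site, cols=sensor, max(battery):
sensor  s2  s4  s8
site              
field   32   0  60
lab     30   0   7
roof    80   0   0
tower    0  56   0
sort by s2:
sensor  s2  s4  s8
site              
tower    0  56   0
lab     30   0   7
field   32   0  60
roof    80   0   0
take first 3 rows:
sensor  s2  s4  s8
site              
tower    0  56   0
lab     30   0   7
field   32   0  60
filter rows where s2 >= 30:
sensor  s2  s4  s8
site              
lab     30   0   7
field   32   0  60
Hence 30.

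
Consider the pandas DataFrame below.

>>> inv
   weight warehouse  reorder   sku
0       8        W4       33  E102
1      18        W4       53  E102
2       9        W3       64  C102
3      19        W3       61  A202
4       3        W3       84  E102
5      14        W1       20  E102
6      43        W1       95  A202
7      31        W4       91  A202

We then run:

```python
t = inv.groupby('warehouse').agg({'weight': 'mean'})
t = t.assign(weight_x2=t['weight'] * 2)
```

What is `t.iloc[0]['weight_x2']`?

57.0

group by warehouse, mean of weight:
              weight
warehouse           
W1         28.500000
W3         10.333333
W4         19.000000
add column weight_x2 = t['weight'] * 2:
              weight  weight_x2
warehouse                      
W1         28.500000  57.000000
W3         10.333333  20.666667
W4         19.000000  38.000000
value at position 0, column 'weight_x2' → 57.0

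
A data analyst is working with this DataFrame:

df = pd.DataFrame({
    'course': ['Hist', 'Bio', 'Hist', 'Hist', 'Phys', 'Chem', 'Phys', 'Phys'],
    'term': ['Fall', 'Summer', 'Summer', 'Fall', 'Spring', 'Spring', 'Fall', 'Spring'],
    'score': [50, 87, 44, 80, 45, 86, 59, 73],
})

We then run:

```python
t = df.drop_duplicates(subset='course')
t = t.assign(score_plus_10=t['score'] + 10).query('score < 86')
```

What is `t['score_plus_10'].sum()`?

drop duplicate course (keep=first):
  course    term  score
0   Hist    Fall     50
1    Bio  Summer     87
4   Phys  Spring     45
5   Chem  Spring     86
add column score_plus_10 = t['score'] + 10:
  course    term  score  score_plus_10
0   Hist    Fall     50             60
1    Bio  Summer     87             97
4   Phys  Spring     45             55
5   Chem  Spring     86             96
filter rows where score < 86:
  course    term  score  score_plus_10
0   Hist    Fall     50             60
4   Phys  Spring     45             55
Then the sum of column 'score_plus_10': 115

115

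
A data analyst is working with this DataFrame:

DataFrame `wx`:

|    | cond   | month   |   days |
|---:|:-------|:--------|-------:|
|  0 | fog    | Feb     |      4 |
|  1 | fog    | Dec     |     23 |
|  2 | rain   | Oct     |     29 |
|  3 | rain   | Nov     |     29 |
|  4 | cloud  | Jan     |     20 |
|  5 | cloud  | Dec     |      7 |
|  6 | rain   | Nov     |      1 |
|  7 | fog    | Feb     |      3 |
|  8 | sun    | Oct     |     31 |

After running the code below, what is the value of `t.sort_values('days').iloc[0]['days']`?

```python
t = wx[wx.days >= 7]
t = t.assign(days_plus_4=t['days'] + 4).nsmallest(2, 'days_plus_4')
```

filter rows where days >= 7:
    cond month  days
1    fog   Dec    23
2   rain   Oct    29
3   rain   Nov    29
4  cloud   Jan    20
5  cloud   Dec     7
8    sun   Oct    31
add column days_plus_4 = t['days'] + 4:
    cond month  days  days_plus_4
1    fog   Dec    23           27
2   rain   Oct    29           33
3   rain   Nov    29           33
4  cloud   Jan    20           24
5  cloud   Dec     7           11
8    sun   Oct    31           35
take 2 rows with smallest days_plus_4:
    cond month  days  days_plus_4
5  cloud   Dec     7           11
4  cloud   Jan    20           24
sort by days:
    cond month  days  days_plus_4
5  cloud   Dec     7           11
4  cloud   Jan    20           24
Reading off the value at position 0, column 'days', we get 7.

7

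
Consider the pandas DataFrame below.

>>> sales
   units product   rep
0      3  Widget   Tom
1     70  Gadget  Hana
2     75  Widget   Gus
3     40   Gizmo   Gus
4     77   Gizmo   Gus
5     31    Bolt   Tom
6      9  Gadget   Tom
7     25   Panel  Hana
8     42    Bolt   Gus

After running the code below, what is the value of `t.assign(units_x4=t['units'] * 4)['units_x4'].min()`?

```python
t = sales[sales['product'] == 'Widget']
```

12

filter rows where product == 'Widget':
   units product  rep
0      3  Widget  Tom
2     75  Widget  Gus
add column units_x4 = t['units'] * 4:
   units product  rep  units_x4
0      3  Widget  Tom        12
2     75  Widget  Gus       300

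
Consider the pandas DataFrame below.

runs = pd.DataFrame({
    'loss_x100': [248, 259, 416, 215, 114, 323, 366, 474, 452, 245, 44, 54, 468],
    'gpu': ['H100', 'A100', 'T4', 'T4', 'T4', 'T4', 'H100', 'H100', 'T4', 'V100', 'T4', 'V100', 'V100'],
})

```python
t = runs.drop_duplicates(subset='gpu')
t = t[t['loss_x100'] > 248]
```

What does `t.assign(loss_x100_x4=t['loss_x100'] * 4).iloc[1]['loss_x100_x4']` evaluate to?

1664

drop duplicate gpu (keep=first):
   loss_x100   gpu
0        248  H100
1        259  A100
2        416    T4
9        245  V100
filter rows where loss_x100 > 248:
   loss_x100   gpu
1        259  A100
2        416    T4
add column loss_x100_x4 = t['loss_x100'] * 4:
   loss_x100   gpu  loss_x100_x4
1        259  A100          1036
2        416    T4          1664
Taking the value at position 1, column 'loss_x100_x4' gives 1664.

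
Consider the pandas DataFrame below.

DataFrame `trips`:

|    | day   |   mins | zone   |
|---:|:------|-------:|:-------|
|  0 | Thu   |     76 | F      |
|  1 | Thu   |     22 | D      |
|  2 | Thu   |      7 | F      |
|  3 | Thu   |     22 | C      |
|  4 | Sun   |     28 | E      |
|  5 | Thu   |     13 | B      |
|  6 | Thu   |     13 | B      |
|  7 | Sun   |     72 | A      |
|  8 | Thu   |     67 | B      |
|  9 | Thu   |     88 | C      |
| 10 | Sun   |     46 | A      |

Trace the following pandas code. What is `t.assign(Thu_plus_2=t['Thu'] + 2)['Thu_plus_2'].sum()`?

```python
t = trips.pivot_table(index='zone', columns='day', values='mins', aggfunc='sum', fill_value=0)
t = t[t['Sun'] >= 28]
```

4

pivot: rows=zone, cols=day, sum(mins):
day   Sun  Thu
zone          
A     118    0
B       0   93
C       0  110
D       0   22
E      28    0
F       0   83
filter rows where Sun >= 28:
day   Sun  Thu
zone          
A     118    0
E      28    0
add column Thu_plus_2 = t['Thu'] + 2:
day   Sun  Thu  Thu_plus_2
zone                      
A     118    0           2
E      28    0           2
Then the sum of column 'Thu_plus_2': 4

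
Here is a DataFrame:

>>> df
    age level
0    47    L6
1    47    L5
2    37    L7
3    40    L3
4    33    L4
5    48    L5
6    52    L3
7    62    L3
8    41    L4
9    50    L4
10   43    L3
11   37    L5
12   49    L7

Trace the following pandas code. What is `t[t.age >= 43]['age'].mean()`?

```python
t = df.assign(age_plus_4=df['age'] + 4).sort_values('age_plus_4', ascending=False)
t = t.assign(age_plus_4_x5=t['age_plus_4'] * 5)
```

49.75

add column age_plus_4 = df['age'] + 4:
    age level  age_plus_4
0    47    L6          51
1    47    L5          51
2    37    L7          41
3    40    L3          44
4    33    L4          37
5    48    L5          52
6    52    L3          56
7    62    L3          66
8    41    L4          45
9    50    L4          54
10   43    L3          47
11   37    L5          41
12   49    L7          53
sort by age_plus_4 descending:
    age level  age_plus_4
7    62    L3          66
6    52    L3          56
9    50    L4          54
12   49    L7          53
5    48    L5          52
0    47    L6          51
1    47    L5          51
10   43    L3          47
8    41    L4          45
3    40    L3          44
2    37    L7          41
11   37    L5          41
4    33    L4          37
add column age_plus_4_x5 = t['age_plus_4'] * 5:
    age level  age_plus_4  age_plus_4_x5
7    62    L3          66            330
6    52    L3          56            280
9    50    L4          54            270
12   49    L7          53            265
5    48    L5          52            260
0    47    L6          51            255
1    47    L5          51            255
10   43    L3          47            235
8    41    L4          45            225
3    40    L3          44            220
2    37    L7          41            205
11   37    L5          41            205
4    33    L4          37            185
filter rows where age >= 43:
    age level  age_plus_4  age_plus_4_x5
7    62    L3          66            330
6    52    L3          56            280
9    50    L4          54            270
12   49    L7          53            265
5    48    L5          52            260
0    47    L6          51            255
1    47    L5          51            255
10   43    L3          47            235
Finally, mean of column 'age' = 49.75.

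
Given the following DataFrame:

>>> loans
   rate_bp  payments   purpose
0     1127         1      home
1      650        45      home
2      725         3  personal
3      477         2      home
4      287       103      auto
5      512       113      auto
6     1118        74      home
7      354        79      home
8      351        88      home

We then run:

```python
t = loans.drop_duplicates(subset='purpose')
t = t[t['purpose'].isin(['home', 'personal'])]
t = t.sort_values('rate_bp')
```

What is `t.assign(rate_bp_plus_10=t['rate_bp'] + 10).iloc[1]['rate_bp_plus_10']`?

1137

drop duplicate purpose (keep=first):
   rate_bp  payments   purpose
0     1127         1      home
2      725         3  personal
4      287       103      auto
filter rows where purpose in ['home', 'personal']:
   rate_bp  payments   purpose
0     1127         1      home
2      725         3  personal
sort by rate_bp:
   rate_bp  payments   purpose
2      725         3  personal
0     1127         1      home
add column rate_bp_plus_10 = t['rate_bp'] + 10:
   rate_bp  payments   purpose  rate_bp_plus_10
2      725         3  personal              735
0     1127         1      home             1137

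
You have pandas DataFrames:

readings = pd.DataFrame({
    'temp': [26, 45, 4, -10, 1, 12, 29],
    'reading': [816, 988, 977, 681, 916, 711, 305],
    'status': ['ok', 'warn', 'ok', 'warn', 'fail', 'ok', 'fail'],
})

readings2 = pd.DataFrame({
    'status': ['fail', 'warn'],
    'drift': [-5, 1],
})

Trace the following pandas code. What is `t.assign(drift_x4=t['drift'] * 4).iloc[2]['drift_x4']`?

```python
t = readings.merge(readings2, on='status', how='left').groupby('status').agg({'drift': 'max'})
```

merge on 'status' (how='left') → 7 rows:
   temp  reading status  drift
0    26      816     ok    NaN
1    45      988   warn    1.0
2     4      977     ok    NaN
3   -10      681   warn    1.0
4     1      916   fail   -5.0
5    12      711     ok    NaN
6    29      305   fail   -5.0
group by status, max of drift:
        drift
status       
fail     -5.0
ok        NaN
warn      1.0
add column drift_x4 = t['drift'] * 4:
        drift  drift_x4
status                 
fail     -5.0     -20.0
ok        NaN       NaN
warn      1.0       4.0
So iloc[2]['drift_x4'] = 4.0.

4.0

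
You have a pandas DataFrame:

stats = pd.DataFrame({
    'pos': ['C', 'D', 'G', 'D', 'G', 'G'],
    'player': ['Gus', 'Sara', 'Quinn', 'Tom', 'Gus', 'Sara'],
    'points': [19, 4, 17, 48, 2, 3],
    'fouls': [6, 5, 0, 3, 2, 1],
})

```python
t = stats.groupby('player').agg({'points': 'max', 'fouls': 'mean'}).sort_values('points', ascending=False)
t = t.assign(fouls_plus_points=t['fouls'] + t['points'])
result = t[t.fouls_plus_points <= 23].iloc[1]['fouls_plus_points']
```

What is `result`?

group by player: max(points), mean(fouls):
        points  fouls
player               
Gus         19    4.0
Quinn       17    0.0
Sara         4    3.0
Tom         48    3.0
sort by points descending:
        points  fouls
player               
Tom         48    3.0
Gus         19    4.0
Quinn       17    0.0
Sara         4    3.0
add column fouls_plus_points = t['fouls'] + t['points']:
        points  fouls  fouls_plus_points
player                                  
Tom         48    3.0               51.0
Gus         19    4.0               23.0
Quinn       17    0.0               17.0
Sara         4    3.0                7.0
filter rows where fouls_plus_points <= 23:
        points  fouls  fouls_plus_points
player                                  
Gus         19    4.0               23.0
Quinn       17    0.0               17.0
Sara         4    3.0                7.0
value at position 1, column 'fouls_plus_points' → 17.0

17.0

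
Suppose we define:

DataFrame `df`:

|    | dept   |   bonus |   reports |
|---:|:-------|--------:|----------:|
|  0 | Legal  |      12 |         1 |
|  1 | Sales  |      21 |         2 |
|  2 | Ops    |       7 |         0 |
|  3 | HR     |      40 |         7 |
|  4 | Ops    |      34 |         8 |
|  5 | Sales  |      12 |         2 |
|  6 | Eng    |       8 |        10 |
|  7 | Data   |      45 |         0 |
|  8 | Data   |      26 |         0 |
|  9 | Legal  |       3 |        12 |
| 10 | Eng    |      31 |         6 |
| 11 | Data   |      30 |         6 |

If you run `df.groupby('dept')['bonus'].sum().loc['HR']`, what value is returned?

group by dept, sum of bonus:
dept
Data     101
Eng       39
HR        40
Legal     15
Ops       41
Sales     33
Name: bonus, dtype: int64

40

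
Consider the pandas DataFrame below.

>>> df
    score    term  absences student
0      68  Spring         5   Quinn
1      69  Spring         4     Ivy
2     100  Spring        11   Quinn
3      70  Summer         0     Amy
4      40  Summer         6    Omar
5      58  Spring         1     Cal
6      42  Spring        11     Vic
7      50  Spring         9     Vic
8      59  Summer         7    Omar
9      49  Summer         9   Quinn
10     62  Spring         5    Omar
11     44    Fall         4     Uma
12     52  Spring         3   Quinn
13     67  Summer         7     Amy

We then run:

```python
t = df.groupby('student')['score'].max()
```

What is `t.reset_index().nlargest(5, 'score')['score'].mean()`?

group by student, max of score:
student
Amy       70
Cal       58
Ivy       69
Omar      62
Quinn    100
Uma       44
Vic       50
Name: score, dtype: int64
reset_index():
  student  score
0     Amy     70
1     Cal     58
2     Ivy     69
3    Omar     62
4   Quinn    100
5     Uma     44
6     Vic     50
take 5 rows with largest score:
  student  score
4   Quinn    100
0     Amy     70
2     Ivy     69
3    Omar     62
1     Cal     58
mean of column 'score' → 71.8

71.8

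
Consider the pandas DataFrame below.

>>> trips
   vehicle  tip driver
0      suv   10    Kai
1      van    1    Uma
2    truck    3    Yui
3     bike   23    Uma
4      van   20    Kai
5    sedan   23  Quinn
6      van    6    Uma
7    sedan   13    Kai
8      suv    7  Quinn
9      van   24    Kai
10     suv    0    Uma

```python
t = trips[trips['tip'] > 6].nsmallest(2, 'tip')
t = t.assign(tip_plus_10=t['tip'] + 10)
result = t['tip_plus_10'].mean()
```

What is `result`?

18.5

filter rows where tip > 6:
  vehicle  tip driver
0     suv   10    Kai
3    bike   23    Uma
4     van   20    Kai
5   sedan   23  Quinn
7   sedan   13    Kai
8     suv    7  Quinn
9     van   24    Kai
take 2 rows with smallest tip:
  vehicle  tip driver
8     suv    7  Quinn
0     suv   10    Kai
add column tip_plus_10 = t['tip'] + 10:
  vehicle  tip driver  tip_plus_10
8     suv    7  Quinn           17
0     suv   10    Kai           20
Hence 18.5.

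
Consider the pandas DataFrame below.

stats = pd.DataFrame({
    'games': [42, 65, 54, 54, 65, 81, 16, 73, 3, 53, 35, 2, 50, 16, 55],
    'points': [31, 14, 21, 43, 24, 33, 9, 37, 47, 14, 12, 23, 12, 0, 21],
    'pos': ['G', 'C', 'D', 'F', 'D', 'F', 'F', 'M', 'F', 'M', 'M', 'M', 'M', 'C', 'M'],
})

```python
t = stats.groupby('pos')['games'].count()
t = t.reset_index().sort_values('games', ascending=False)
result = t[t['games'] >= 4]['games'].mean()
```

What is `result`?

group by pos, count of games:
pos
C    2
D    2
F    4
G    1
M    6
Name: games, dtype: int64
reset_index():
  pos  games
0   C      2
1   D      2
2   F      4
3   G      1
4   M      6
sort by games descending:
  pos  games
4   M      6
2   F      4
0   C      2
1   D      2
3   G      1
filter rows where games >= 4:
  pos  games
4   M      6
2   F      4

5.0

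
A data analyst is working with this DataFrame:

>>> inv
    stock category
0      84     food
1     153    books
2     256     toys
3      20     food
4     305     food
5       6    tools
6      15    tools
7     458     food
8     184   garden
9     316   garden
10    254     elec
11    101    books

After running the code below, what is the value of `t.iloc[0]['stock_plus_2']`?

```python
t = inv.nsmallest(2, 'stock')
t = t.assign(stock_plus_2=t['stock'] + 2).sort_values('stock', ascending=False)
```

take 2 rows with smallest stock:
   stock category
5      6    tools
6     15    tools
add column stock_plus_2 = t['stock'] + 2:
   stock category  stock_plus_2
5      6    tools             8
6     15    tools            17
sort by stock descending:
   stock category  stock_plus_2
6     15    tools            17
5      6    tools             8
So iloc[0]['stock_plus_2'] = 17.

17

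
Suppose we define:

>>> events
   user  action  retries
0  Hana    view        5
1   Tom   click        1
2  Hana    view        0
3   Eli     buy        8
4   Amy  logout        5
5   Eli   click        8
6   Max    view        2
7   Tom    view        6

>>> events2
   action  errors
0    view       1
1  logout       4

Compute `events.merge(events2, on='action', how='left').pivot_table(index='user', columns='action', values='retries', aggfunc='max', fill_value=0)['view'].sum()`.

merge on 'action' (how='left') → 8 rows:
   user  action  retries  errors
0  Hana    view        5     1.0
1   Tom   click        1     NaN
2  Hana    view        0     1.0
3   Eli     buy        8     NaN
4   Amy  logout        5     4.0
5   Eli   click        8     NaN
6   Max    view        2     1.0
7   Tom    view        6     1.0
pivot: rows=user, cols=action, max(retries):
action  buy  click  logout  view
user                            
Amy       0      0       5     0
Eli       8      8       0     0
Hana      0      0       0     5
Max       0      0       0     2
Tom       0      1       0     6
Then the sum of column 'view': 13

13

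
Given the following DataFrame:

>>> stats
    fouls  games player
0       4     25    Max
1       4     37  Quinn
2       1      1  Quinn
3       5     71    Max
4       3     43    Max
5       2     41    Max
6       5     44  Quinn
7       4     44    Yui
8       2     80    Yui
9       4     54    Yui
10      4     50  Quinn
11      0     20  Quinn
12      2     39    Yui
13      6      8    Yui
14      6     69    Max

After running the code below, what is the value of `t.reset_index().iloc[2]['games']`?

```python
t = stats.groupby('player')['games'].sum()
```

group by player, sum of games:
player
Max      249
Quinn    152
Yui      225
Name: games, dtype: int64
reset_index():
  player  games
0    Max    249
1  Quinn    152
2    Yui    225

225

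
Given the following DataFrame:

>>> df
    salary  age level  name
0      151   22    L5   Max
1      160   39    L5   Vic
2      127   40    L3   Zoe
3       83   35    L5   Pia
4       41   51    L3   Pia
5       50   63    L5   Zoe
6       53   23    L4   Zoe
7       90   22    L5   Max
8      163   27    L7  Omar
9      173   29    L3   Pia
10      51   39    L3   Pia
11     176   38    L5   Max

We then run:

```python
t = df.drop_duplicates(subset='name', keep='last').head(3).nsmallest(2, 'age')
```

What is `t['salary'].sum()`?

drop duplicate name (keep=last):
    salary  age level  name
1      160   39    L5   Vic
6       53   23    L4   Zoe
8      163   27    L7  Omar
10      51   39    L3   Pia
11     176   38    L5   Max
take first 3 rows:
   salary  age level  name
1     160   39    L5   Vic
6      53   23    L4   Zoe
8     163   27    L7  Omar
take 2 rows with smallest age:
   salary  age level  name
6      53   23    L4   Zoe
8     163   27    L7  Omar
Reading off the sum of column 'salary', we get 216.

216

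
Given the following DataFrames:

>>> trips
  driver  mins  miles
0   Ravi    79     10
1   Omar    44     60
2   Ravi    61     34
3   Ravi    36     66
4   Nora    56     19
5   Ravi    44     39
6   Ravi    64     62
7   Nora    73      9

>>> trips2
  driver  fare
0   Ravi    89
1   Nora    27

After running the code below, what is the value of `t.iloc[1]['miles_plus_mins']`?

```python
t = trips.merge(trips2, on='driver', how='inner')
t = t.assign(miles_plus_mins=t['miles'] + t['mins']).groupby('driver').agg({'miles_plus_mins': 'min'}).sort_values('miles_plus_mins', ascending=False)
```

75

merge on 'driver' (how='inner') → 7 rows:
  driver  mins  miles  fare
0   Ravi    79     10    89
1   Ravi    61     34    89
2   Ravi    36     66    89
3   Nora    56     19    27
4   Ravi    44     39    89
5   Ravi    64     62    89
6   Nora    73      9    27
add column miles_plus_mins = t['miles'] + t['mins']:
  driver  mins  miles  fare  miles_plus_mins
0   Ravi    79     10    89               89
1   Ravi    61     34    89               95
2   Ravi    36     66    89              102
3   Nora    56     19    27               75
4   Ravi    44     39    89               83
5   Ravi    64     62    89              126
6   Nora    73      9    27               82
group by driver, min of miles_plus_mins:
        miles_plus_mins
driver                 
Nora                 75
Ravi                 83
sort by miles_plus_mins descending:
        miles_plus_mins
driver                 
Ravi                 83
Nora                 75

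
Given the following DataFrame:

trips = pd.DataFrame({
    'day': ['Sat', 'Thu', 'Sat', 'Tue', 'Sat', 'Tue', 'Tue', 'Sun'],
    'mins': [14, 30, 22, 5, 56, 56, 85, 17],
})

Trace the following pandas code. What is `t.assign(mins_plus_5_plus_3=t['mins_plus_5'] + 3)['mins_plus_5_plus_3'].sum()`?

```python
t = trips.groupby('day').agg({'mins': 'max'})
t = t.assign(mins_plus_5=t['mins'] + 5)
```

group by day, max of mins:
     mins
day      
Sat    56
Sun    17
Thu    30
Tue    85
add column mins_plus_5 = t['mins'] + 5:
     mins  mins_plus_5
day                   
Sat    56           61
Sun    17           22
Thu    30           35
Tue    85           90
add column mins_plus_5_plus_3 = t['mins_plus_5'] + 3:
     mins  mins_plus_5  mins_plus_5_plus_3
day                                       
Sat    56           61                  64
Sun    17           22                  25
Thu    30           35                  38
Tue    85           90                  93

220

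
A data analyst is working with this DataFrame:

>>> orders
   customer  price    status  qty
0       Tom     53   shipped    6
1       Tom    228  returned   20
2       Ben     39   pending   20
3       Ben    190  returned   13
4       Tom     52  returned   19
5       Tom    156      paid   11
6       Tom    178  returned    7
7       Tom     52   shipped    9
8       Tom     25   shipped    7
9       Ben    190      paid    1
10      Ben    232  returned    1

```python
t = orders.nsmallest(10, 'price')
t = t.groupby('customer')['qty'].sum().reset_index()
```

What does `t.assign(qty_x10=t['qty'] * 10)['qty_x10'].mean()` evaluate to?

565.0

take 10 rows with smallest price:
  customer  price    status  qty
8      Tom     25   shipped    7
2      Ben     39   pending   20
4      Tom     52  returned   19
7      Tom     52   shipped    9
0      Tom     53   shipped    6
5      Tom    156      paid   11
6      Tom    178  returned    7
3      Ben    190  returned   13
9      Ben    190      paid    1
1      Tom    228  returned   20
group by customer, sum of qty:
customer
Ben    34
Tom    79
Name: qty, dtype: int64
reset_index():
  customer  qty
0      Ben   34
1      Tom   79
add column qty_x10 = t['qty'] * 10:
  customer  qty  qty_x10
0      Ben   34      340
1      Tom   79      790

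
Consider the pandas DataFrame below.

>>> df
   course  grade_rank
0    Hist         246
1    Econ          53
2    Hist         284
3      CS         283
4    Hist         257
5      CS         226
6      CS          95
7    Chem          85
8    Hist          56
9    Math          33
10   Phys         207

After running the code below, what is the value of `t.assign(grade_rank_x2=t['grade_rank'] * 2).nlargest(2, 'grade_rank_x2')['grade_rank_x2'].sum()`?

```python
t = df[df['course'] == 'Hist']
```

1082

filter rows where course == 'Hist':
  course  grade_rank
0   Hist         246
2   Hist         284
4   Hist         257
8   Hist          56
add column grade_rank_x2 = t['grade_rank'] * 2:
  course  grade_rank  grade_rank_x2
0   Hist         246            492
2   Hist         284            568
4   Hist         257            514
8   Hist          56            112
take 2 rows with largest grade_rank_x2:
  course  grade_rank  grade_rank_x2
2   Hist         284            568
4   Hist         257            514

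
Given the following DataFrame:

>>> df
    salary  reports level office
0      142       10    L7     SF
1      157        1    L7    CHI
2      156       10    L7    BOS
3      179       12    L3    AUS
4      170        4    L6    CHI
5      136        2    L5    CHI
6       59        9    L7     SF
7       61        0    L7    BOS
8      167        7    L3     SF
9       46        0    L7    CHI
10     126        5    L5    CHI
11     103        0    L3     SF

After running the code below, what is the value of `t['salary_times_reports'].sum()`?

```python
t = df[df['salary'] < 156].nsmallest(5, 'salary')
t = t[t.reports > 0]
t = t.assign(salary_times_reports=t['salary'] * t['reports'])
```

1161

filter rows where salary < 156:
    salary  reports level office
0      142       10    L7     SF
5      136        2    L5    CHI
6       59        9    L7     SF
7       61        0    L7    BOS
9       46        0    L7    CHI
10     126        5    L5    CHI
11     103        0    L3     SF
take 5 rows with smallest salary:
    salary  reports level office
9       46        0    L7    CHI
6       59        9    L7     SF
7       61        0    L7    BOS
11     103        0    L3     SF
10     126        5    L5    CHI
filter rows where reports > 0:
    salary  reports level office
6       59        9    L7     SF
10     126        5    L5    CHI
add column salary_times_reports = t['salary'] * t['reports']:
    salary  reports level office  salary_times_reports
6       59        9    L7     SF                   531
10     126        5    L5    CHI                   630
Hence 1161.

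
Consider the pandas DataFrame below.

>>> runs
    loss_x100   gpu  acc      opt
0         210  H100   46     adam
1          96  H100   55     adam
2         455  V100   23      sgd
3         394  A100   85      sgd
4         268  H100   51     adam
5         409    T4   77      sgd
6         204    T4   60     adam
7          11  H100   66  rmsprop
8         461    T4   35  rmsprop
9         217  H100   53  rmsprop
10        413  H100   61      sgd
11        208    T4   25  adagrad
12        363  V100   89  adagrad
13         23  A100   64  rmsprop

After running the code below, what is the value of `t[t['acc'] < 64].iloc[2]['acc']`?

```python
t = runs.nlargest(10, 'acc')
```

55

take 10 rows with largest acc:
    loss_x100   gpu  acc      opt
12        363  V100   89  adagrad
3         394  A100   85      sgd
5         409    T4   77      sgd
7          11  H100   66  rmsprop
13         23  A100   64  rmsprop
10        413  H100   61      sgd
6         204    T4   60     adam
1          96  H100   55     adam
9         217  H100   53  rmsprop
4         268  H100   51     adam
filter rows where acc < 64:
    loss_x100   gpu  acc      opt
10        413  H100   61      sgd
6         204    T4   60     adam
1          96  H100   55     adam
9         217  H100   53  rmsprop
4         268  H100   51     adam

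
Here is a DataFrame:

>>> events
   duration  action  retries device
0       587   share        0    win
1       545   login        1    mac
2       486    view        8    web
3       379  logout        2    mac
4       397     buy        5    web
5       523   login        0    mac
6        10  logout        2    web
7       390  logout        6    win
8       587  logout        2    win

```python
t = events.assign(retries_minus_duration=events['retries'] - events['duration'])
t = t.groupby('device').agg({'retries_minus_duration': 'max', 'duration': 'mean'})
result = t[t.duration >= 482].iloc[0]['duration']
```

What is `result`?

482.333333333

add column retries_minus_duration = events['retries'] - events['duration']:
   duration  action  retries device  retries_minus_duration
0       587   share        0    win                    -587
1       545   login        1    mac                    -544
2       486    view        8    web                    -478
3       379  logout        2    mac                    -377
4       397     buy        5    web                    -392
5       523   login        0    mac                    -523
6        10  logout        2    web                      -8
7       390  logout        6    win                    -384
8       587  logout        2    win                    -585
group by device: max(retries_minus_duration), mean(duration):
        retries_minus_duration    duration
device                                    
mac                       -377  482.333333
web                         -8  297.666667
win                       -384  521.333333
filter rows where duration >= 482:
        retries_minus_duration    duration
device                                    
mac                       -377  482.333333
win                       -384  521.333333
Reading off the value at position 0, column 'duration', we get 482.333333333.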